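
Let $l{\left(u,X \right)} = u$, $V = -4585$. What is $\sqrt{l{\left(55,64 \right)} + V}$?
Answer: $i \sqrt{4530} \approx 67.305 i$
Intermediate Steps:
$\sqrt{l{\left(55,64 \right)} + V} = \sqrt{55 - 4585} = \sqrt{-4530} = i \sqrt{4530}$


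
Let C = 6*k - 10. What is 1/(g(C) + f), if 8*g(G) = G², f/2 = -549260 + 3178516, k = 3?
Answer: 1/5258520 ≈ 1.9017e-7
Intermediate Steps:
f = 5258512 (f = 2*(-549260 + 3178516) = 2*2629256 = 5258512)
C = 8 (C = 6*3 - 10 = 18 - 10 = 8)
g(G) = G²/8
1/(g(C) + f) = 1/((⅛)*8² + 5258512) = 1/((⅛)*64 + 5258512) = 1/(8 + 5258512) = 1/5258520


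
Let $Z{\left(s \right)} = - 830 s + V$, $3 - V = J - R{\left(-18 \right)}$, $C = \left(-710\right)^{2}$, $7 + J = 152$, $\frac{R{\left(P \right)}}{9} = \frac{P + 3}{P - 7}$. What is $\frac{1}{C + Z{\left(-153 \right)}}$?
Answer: $\frac{5}{3154767} \approx 1.5849 \cdot 10^{-6}$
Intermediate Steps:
$R{\left(P \right)} = \frac{9 \left(3 + P\right)}{-7 + P}$ ($R{\left(P \right)} = 9 \frac{P + 3}{P - 7} = 9 \frac{3 + P}{-7 + P} = \frac{9 \left(3 + P\right)}{-7 + P}$)
$J = 145$ ($J = -7 + 152 = 145$)
$C = 504100$
$V = - \frac{683}{5}$ ($V = 3 - \left(145 - \frac{9 \left(3 - 18\right)}{-7 - 18}\right) = 3 - \left(145 - 9 \frac{1}{-25} \left(-15\right)\right) = 3 - \left(145 - 9 \left(- \frac{1}{25}\right) \left(-15\right)\right) = 3 - \left(145 - \frac{27}{5}\right) = 3 - \frac{698}{5} = - \frac{683}{5} \approx -136.6$)
$Z{\left(s \right)} = - \frac{683}{5} - 830 s$ ($Z{\left(s \right)} = - 830 s - \frac{683}{5} = - \frac{683}{5} - 830 s$)
$\frac{1}{C + Z{\left(-153 \right)}} = \frac{1}{504100 - - \frac{634267}{5}} = \frac{1}{504100 + \left(- \frac{683}{5} + 126990\right)} = \frac{1}{504100 + \frac{634267}{5}} = \frac{1}{\frac{3154767}{5}} = \frac{5}{3154767}$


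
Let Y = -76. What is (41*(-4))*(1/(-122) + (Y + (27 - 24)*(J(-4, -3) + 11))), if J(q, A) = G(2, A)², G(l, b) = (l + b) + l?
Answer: 400242/61 ≈ 6561.3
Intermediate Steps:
G(l, b) = b + 2*l (G(l, b) = (b + l) + l = b + 2*l)
J(q, A) = (4 + A)² (J(q, A) = (A + 2*2)² = (A + 4)² = (4 + A)²)
(41*(-4))*(1/(-122) + (Y + (27 - 24)*(J(-4, -3) + 11))) = (41*(-4))*(1/(-122) + (-76 + (27 - 24)*((4 - 3)² + 11))) = -164*(-1/122 + (-76 + 3*(1² + 11))) = -164*(-1/122 + (-76 + 3*(1 + 11))) = -164*(-1/122 + (-76 + 3*12)) = -164*(-1/122 + (-76 + 36)) = -164*(-1/122 - 40) = -164*(-4881/122) = 400242/61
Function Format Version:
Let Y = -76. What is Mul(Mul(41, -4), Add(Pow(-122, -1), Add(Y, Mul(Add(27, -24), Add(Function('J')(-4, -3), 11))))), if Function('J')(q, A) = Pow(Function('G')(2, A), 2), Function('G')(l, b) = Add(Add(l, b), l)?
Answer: Rational(400242, 61) ≈ 6561.3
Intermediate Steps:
Function('G')(l, b) = Add(b, Mul(2, l)) (Function('G')(l, b) = Add(Add(b, l), l) = Add(b, Mul(2, l)))
Function('J')(q, A) = Pow(Add(4, A), 2) (Function('J')(q, A) = Pow(Add(A, Mul(2, 2)), 2) = Pow(Add(A, 4), 2) = Pow(Add(4, A), 2))
Mul(Mul(41, -4), Add(Pow(-122, -1), Add(Y, Mul(Add(27, -24), Add(Function('J')(-4, -3), 11))))) = Mul(Mul(41, -4), Add(Pow(-122, -1), Add(-76, Mul(Add(27, -24), Add(Pow(Add(4, -3), 2), 11))))) = Mul(-164, Add(Rational(-1, 122), Add(-76, Mul(3, Add(Pow(1, 2), 11))))) = Mul(-164, Add(Rational(-1, 122), Add(-76, Mul(3, Add(1, 11))))) = Mul(-164, Add(Rational(-1, 122), Add(-76, Mul(3, 12)))) = Mul(-164, Add(Rational(-1, 122), Add(-76, 36))) = Mul(-164, Add(Rational(-1, 122), -40)) = Mul(-164, Rational(-4881, 122)) = Rational(400242, 61)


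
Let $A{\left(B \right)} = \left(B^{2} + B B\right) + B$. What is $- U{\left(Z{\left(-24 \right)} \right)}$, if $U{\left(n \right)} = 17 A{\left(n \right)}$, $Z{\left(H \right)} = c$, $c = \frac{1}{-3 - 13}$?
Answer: $\frac{119}{128} \approx 0.92969$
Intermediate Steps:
$A{\left(B \right)} = B + 2 B^{2}$ ($A{\left(B \right)} = \left(B^{2} + B^{2}\right) + B = 2 B^{2} + B = B + 2 B^{2}$)
$c = - \frac{1}{16}$ ($c = \frac{1}{-16} = - \frac{1}{16} \approx -0.0625$)
$Z{\left(H \right)} = - \frac{1}{16}$
$U{\left(n \right)} = 17 n \left(1 + 2 n\right)$
$- U{\left(Z{\left(-24 \right)} \right)} = - \frac{17 \left(-1\right) \left(1 + 2 \left(- \frac{1}{16}\right)\right)}{16} = - \frac{17 \left(-1\right) \left(1 - \frac{1}{8}\right)}{16} = - \frac{17 \left(-1\right) 7}{16 \cdot 8} = \left(-1\right) \left(- \frac{119}{128}\right) = \frac{119}{128}$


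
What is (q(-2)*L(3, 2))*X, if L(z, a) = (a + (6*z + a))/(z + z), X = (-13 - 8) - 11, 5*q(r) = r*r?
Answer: -1408/15 ≈ -93.867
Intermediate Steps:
q(r) = r**2/5 (q(r) = (r*r)/5 = r**2/5)
X = -32 (X = -21 - 11 = -32)
L(z, a) = (2*a + 6*z)/(2*z) (L(z, a) = (a + (a + 6*z))/((2*z)) = (2*a + 6*z)*(1/(2*z)) = (2*a + 6*z)/(2*z))
(q(-2)*L(3, 2))*X = (((1/5)*(-2)**2)*(3 + 2/3))*(-32) = (((1/5)*4)*(3 + 2*(1/3)))*(-32) = (4*(3 + 2/3)/5)*(-32) = ((4/5)*(11/3))*(-32) = (44/15)*(-32) = -1408/15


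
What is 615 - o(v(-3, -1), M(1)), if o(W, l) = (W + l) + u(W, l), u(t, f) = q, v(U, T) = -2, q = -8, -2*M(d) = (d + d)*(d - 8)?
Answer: 618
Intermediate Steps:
M(d) = -d*(-8 + d) (M(d) = -(d + d)*(d - 8)/2 = -2*d*(-8 + d)/2 = -d*(-8 + d))
u(t, f) = -8
o(W, l) = -8 + W + l (o(W, l) = (W + l) - 8 = -8 + W + l)
615 - o(v(-3, -1), M(1)) = 615 - (-8 - 2 + 1*(8 - 1*1)) = 615 - (-8 - 2 + 1*(8 - 1)) = 615 - (-8 - 2 + 1*7) = 615 - (-8 - 2 + 7) = 615 - 1*(-3) = 615 + 3 = 618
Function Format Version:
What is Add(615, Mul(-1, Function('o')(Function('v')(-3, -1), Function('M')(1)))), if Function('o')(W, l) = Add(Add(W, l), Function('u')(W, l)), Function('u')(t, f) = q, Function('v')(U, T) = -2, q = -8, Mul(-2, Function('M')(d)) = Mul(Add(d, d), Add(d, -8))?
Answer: 618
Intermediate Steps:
Function('M')(d) = Mul(-1, d, Add(-8, d)) (Function('M')(d) = Mul(Rational(-1, 2), Mul(Add(d, d), Add(d, -8))) = Mul(Rational(-1, 2), Mul(Mul(2, d), Add(-8, d))) = Mul(Rational(-1, 2), Mul(2, d, Add(-8, d))) = Mul(-1, d, Add(-8, d)))
Function('u')(t, f) = -8
Function('o')(W, l) = Add(-8, W, l) (Function('o')(W, l) = Add(Add(W, l), -8) = Add(-8, W, l))
Add(615, Mul(-1, Function('o')(Function('v')(-3, -1), Function('M')(1)))) = Add(615, Mul(-1, Add(-8, -2, Mul(1, Add(8, Mul(-1, 1)))))) = Add(615, Mul(-1, Add(-8, -2, Mul(1, Add(8, -1))))) = Add(615, Mul(-1, Add(-8, -2, Mul(1, 7)))) = Add(615, Mul(-1, Add(-8, -2, 7))) = Add(615, Mul(-1, -3)) = Add(615, 3) = 618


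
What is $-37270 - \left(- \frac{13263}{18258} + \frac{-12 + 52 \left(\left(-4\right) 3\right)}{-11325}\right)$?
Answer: $- \frac{856249806457}{22974650} \approx -37269.0$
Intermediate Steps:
$-37270 - \left(- \frac{13263}{18258} + \frac{-12 + 52 \left(\left(-4\right) 3\right)}{-11325}\right) = -37270 - \left(\left(-13263\right) \frac{1}{18258} + \left(-12 + 52 \left(-12\right)\right) \left(- \frac{1}{11325}\right)\right) = -37270 - \left(- \frac{4421}{6086} + \left(-12 - 624\right) \left(- \frac{1}{11325}\right)\right) = -37270 - \left(- \frac{4421}{6086} - - \frac{212}{3775}\right) = -37270 - \left(- \frac{4421}{6086} + \frac{212}{3775}\right) = -37270 - - \frac{15399043}{22974650} = -37270 + \frac{15399043}{22974650} = - \frac{856249806457}{22974650}$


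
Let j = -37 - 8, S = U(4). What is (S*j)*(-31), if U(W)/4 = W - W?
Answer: 0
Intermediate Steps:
U(W) = 0 (U(W) = 4*(W - W) = 4*0 = 0)
S = 0
j = -45
(S*j)*(-31) = (0*(-45))*(-31) = 0*(-31) = 0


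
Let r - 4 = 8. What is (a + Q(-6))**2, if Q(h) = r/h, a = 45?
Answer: 1849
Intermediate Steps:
r = 12 (r = 4 + 8 = 12)
Q(h) = 12/h
(a + Q(-6))**2 = (45 + 12/(-6))**2 = (45 + 12*(-1/6))**2 = (45 - 2)**2 = 43**2 = 1849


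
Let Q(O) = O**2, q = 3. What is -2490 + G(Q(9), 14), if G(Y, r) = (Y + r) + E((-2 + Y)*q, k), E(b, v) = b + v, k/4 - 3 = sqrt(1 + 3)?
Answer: -2138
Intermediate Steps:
k = 20 (k = 12 + 4*sqrt(1 + 3) = 12 + 4*sqrt(4) = 12 + 4*2 = 12 + 8 = 20)
G(Y, r) = 14 + r + 4*Y (G(Y, r) = (Y + r) + ((-2 + Y)*3 + 20) = (Y + r) + ((-6 + 3*Y) + 20) = (Y + r) + (14 + 3*Y) = 14 + r + 4*Y)
-2490 + G(Q(9), 14) = -2490 + (14 + 14 + 4*9**2) = -2490 + (14 + 14 + 4*81) = -2490 + (14 + 14 + 324) = -2490 + 352 = -2138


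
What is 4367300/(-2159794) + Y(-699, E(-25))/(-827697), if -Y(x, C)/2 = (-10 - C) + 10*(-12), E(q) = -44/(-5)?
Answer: -99324194146/49111401495 ≈ -2.0224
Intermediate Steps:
E(q) = 44/5 (E(q) = -44*(-⅕) = 44/5)
Y(x, C) = 260 + 2*C (Y(x, C) = -2*((-10 - C) + 10*(-12)) = -2*((-10 - C) - 120) = -2*(-130 - C) = 260 + 2*C)
4367300/(-2159794) + Y(-699, E(-25))/(-827697) = 4367300/(-2159794) + (260 + 2*(44/5))/(-827697) = 4367300*(-1/2159794) + (260 + 88/5)*(-1/827697) = -311950/154271 + (1388/5)*(-1/827697) = -311950/154271 - 1388/4138485 = -99324194146/49111401495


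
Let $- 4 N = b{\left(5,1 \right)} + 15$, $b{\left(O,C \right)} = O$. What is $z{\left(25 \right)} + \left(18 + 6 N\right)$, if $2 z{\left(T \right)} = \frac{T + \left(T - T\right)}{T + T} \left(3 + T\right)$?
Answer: $-5$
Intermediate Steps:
$N = -5$ ($N = - \frac{5 + 15}{4} = \left(- \frac{1}{4}\right) 20 = -5$)
$z{\left(T \right)} = \frac{3}{4} + \frac{T}{4}$ ($z{\left(T \right)} = \frac{\frac{T + \left(T - T\right)}{T + T} \left(3 + T\right)}{2} = \frac{\frac{T + 0}{2 T} \left(3 + T\right)}{2} = \frac{T \frac{1}{2 T} \left(3 + T\right)}{2} = \frac{\frac{1}{2} \left(3 + T\right)}{2} = \frac{\frac{3}{2} + \frac{T}{2}}{2} = \frac{3}{4} + \frac{T}{4}$)
$z{\left(25 \right)} + \left(18 + 6 N\right) = \left(\frac{3}{4} + \frac{1}{4} \cdot 25\right) + \left(18 + 6 \left(-5\right)\right) = \left(\frac{3}{4} + \frac{25}{4}\right) + \left(18 - 30\right) = 7 - 12 = -5$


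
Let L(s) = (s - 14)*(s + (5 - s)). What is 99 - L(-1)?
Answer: 174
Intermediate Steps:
L(s) = -70 + 5*s (L(s) = (-14 + s)*5 = -70 + 5*s)
99 - L(-1) = 99 - (-70 + 5*(-1)) = 99 - (-70 - 5) = 99 - 1*(-75) = 99 + 75 = 174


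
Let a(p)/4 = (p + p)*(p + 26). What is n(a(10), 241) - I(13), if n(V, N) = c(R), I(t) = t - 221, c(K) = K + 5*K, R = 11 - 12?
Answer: 202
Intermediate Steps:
a(p) = 8*p*(26 + p) (a(p) = 4*((p + p)*(p + 26)) = 4*((2*p)*(26 + p)) = 4*(2*p*(26 + p)) = 8*p*(26 + p))
R = -1
c(K) = 6*K
I(t) = -221 + t
n(V, N) = -6 (n(V, N) = 6*(-1) = -6)
n(a(10), 241) - I(13) = -6 - (-221 + 13) = -6 - 1*(-208) = -6 + 208 = 202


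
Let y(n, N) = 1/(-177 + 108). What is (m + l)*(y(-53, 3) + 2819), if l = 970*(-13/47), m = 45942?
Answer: 417547614640/3243 ≈ 1.2875e+8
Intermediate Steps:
l = -12610/47 (l = 970*(-13*1/47) = 970*(-13/47) = -12610/47 ≈ -268.30)
y(n, N) = -1/69 (y(n, N) = 1/(-69) = -1/69)
(m + l)*(y(-53, 3) + 2819) = (45942 - 12610/47)*(-1/69 + 2819) = (2146664/47)*(194510/69) = 417547614640/3243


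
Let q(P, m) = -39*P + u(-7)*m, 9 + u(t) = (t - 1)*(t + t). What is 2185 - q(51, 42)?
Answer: -152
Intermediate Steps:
u(t) = -9 + 2*t*(-1 + t) (u(t) = -9 + (t - 1)*(t + t) = -9 + (-1 + t)*(2*t) = -9 + 2*t*(-1 + t))
q(P, m) = -39*P + 103*m (q(P, m) = -39*P + (-9 - 2*(-7) + 2*(-7)²)*m = -39*P + (-9 + 14 + 2*49)*m = -39*P + (-9 + 14 + 98)*m = -39*P + 103*m)
2185 - q(51, 42) = 2185 - (-39*51 + 103*42) = 2185 - (-1989 + 4326) = 2185 - 1*2337 = 2185 - 2337 = -152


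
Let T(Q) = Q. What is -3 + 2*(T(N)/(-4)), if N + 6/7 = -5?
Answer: -1/14 ≈ -0.071429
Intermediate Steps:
N = -41/7 (N = -6/7 - 5 = -41/7 ≈ -5.8571)
-3 + 2*(T(N)/(-4)) = -3 + 2*(-41/7/(-4)) = -3 + 2*(-41/7*(-1/4)) = -3 + 2*(41/28) = -3 + 41/14 = -1/14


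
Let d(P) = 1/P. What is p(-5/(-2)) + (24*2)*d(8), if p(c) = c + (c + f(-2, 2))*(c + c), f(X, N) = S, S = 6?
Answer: 51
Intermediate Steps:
d(P) = 1/P
f(X, N) = 6
p(c) = c + 2*c*(6 + c) (p(c) = c + (c + 6)*(c + c) = c + (6 + c)*(2*c) = c + 2*c*(6 + c))
p(-5/(-2)) + (24*2)*d(8) = (-5/(-2))*(13 + 2*(-5/(-2))) + (24*2)/8 = (-5*(-½))*(13 + 2*(-5*(-½))) + 48*(⅛) = 5*(13 + 2*(5/2))/2 + 6 = 5*(13 + 5)/2 + 6 = (5/2)*18 + 6 = 45 + 6 = 51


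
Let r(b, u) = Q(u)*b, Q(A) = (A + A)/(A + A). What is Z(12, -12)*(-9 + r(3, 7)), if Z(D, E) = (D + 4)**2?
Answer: -1536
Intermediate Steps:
Z(D, E) = (4 + D)**2
Q(A) = 1 (Q(A) = (2*A)/((2*A)) = (2*A)*(1/(2*A)) = 1)
r(b, u) = b (r(b, u) = 1*b = b)
Z(12, -12)*(-9 + r(3, 7)) = (4 + 12)**2*(-9 + 3) = 16**2*(-6) = 256*(-6) = -1536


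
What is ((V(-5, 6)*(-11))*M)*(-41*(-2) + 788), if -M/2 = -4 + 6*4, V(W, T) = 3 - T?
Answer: -1148400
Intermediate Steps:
M = -40 (M = -2*(-4 + 6*4) = -2*(-4 + 24) = -2*20 = -40)
((V(-5, 6)*(-11))*M)*(-41*(-2) + 788) = (((3 - 1*6)*(-11))*(-40))*(-41*(-2) + 788) = (((3 - 6)*(-11))*(-40))*(82 + 788) = (-3*(-11)*(-40))*870 = (33*(-40))*870 = -1320*870 = -1148400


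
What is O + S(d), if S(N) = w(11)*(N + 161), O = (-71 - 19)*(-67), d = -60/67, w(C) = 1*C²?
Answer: 1701977/67 ≈ 25403.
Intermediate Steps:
w(C) = C²
d = -60/67 ≈ -0.89552
O = 6030 (O = -90*(-67) = 6030)
S(N) = 19481 + 121*N (S(N) = 11²*(N + 161) = 121*(161 + N) = 19481 + 121*N)
O + S(d) = 6030 + (19481 + 121*(-60/67)) = 6030 + (19481 - 7260/67) = 6030 + 1297967/67 = 1701977/67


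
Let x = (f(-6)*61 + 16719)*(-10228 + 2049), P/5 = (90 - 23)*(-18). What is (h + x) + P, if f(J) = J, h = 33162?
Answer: -133724055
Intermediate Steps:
P = -6030 (P = 5*((90 - 23)*(-18)) = 5*(67*(-18)) = 5*(-1206) = -6030)
x = -133751187 (x = (-6*61 + 16719)*(-10228 + 2049) = (-366 + 16719)*(-8179) = 16353*(-8179) = -133751187)
(h + x) + P = (33162 - 133751187) - 6030 = -133718025 - 6030 = -133724055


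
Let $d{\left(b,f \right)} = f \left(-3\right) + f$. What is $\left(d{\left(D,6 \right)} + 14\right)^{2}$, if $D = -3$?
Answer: $4$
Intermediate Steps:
$d{\left(b,f \right)} = - 2 f$ ($d{\left(b,f \right)} = - 3 f + f = - 2 f$)
$\left(d{\left(D,6 \right)} + 14\right)^{2} = \left(\left(-2\right) 6 + 14\right)^{2} = \left(-12 + 14\right)^{2} = 2^{2} = 4$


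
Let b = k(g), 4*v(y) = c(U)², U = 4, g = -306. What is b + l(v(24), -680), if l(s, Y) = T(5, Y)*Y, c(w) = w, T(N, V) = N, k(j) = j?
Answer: -3706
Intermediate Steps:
v(y) = 4 (v(y) = (¼)*4² = (¼)*16 = 4)
l(s, Y) = 5*Y
b = -306
b + l(v(24), -680) = -306 + 5*(-680) = -306 - 3400 = -3706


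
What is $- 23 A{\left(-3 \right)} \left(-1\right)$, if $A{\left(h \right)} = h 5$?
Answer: $-345$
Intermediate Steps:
$A{\left(h \right)} = 5 h$
$- 23 A{\left(-3 \right)} \left(-1\right) = - 23 \cdot 5 \left(-3\right) \left(-1\right) = - 23 \left(-15\right) \left(-1\right) = - \left(-345\right) \left(-1\right) = \left(-1\right) 345 = -345$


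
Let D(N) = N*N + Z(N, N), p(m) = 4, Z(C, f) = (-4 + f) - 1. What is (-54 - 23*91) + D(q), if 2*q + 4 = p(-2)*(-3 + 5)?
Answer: -2146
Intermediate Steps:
Z(C, f) = -5 + f
q = 2 (q = -2 + (4*(-3 + 5))/2 = -2 + (4*2)/2 = -2 + (½)*8 = -2 + 4 = 2)
D(N) = -5 + N + N² (D(N) = N*N + (-5 + N) = N² + (-5 + N) = -5 + N + N²)
(-54 - 23*91) + D(q) = (-54 - 23*91) + (-5 + 2 + 2²) = (-54 - 2093) + (-5 + 2 + 4) = -2147 + 1 = -2146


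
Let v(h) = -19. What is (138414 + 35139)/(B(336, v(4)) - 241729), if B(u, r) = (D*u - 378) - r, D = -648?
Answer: -3403/9016 ≈ -0.37744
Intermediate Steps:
B(u, r) = -378 - r - 648*u (B(u, r) = (-648*u - 378) - r = (-378 - 648*u) - r = -378 - r - 648*u)
(138414 + 35139)/(B(336, v(4)) - 241729) = (138414 + 35139)/((-378 - 1*(-19) - 648*336) - 241729) = 173553/((-378 + 19 - 217728) - 241729) = 173553/(-218087 - 241729) = 173553/(-459816) = 173553*(-1/459816) = -3403/9016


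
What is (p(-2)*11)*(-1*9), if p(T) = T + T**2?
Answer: -198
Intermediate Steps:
(p(-2)*11)*(-1*9) = (-2*(1 - 2)*11)*(-1*9) = (-2*(-1)*11)*(-9) = (2*11)*(-9) = 22*(-9) = -198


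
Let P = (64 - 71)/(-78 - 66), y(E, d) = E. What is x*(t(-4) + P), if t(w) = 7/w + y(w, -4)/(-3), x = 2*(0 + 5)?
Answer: -265/72 ≈ -3.6806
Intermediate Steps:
x = 10 (x = 2*5 = 10)
t(w) = 7/w - w/3 (t(w) = 7/w + w/(-3) = 7/w + w*(-⅓) = 7/w - w/3)
P = 7/144 (P = -7/(-144) = -7*(-1/144) = 7/144 ≈ 0.048611)
x*(t(-4) + P) = 10*((7/(-4) - ⅓*(-4)) + 7/144) = 10*((7*(-¼) + 4/3) + 7/144) = 10*((-7/4 + 4/3) + 7/144) = 10*(-5/12 + 7/144) = 10*(-53/144) = -265/72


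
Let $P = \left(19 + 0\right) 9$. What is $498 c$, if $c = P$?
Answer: $85158$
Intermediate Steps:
$P = 171$ ($P = 19 \cdot 9 = 171$)
$c = 171$
$498 c = 498 \cdot 171 = 85158$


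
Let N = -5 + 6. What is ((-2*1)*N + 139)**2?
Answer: 18769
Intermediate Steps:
N = 1
((-2*1)*N + 139)**2 = (-2*1*1 + 139)**2 = (-2*1 + 139)**2 = (-2 + 139)**2 = 137**2 = 18769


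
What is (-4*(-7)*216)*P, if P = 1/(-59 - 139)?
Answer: -336/11 ≈ -30.545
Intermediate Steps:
P = -1/198 (P = 1/(-198) = -1/198 ≈ -0.0050505)
(-4*(-7)*216)*P = (-4*(-7)*216)*(-1/198) = (28*216)*(-1/198) = 6048*(-1/198) = -336/11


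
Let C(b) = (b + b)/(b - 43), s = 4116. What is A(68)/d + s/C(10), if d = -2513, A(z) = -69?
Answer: -85333596/12565 ≈ -6791.4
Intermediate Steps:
C(b) = 2*b/(-43 + b) (C(b) = (2*b)/(-43 + b) = 2*b/(-43 + b))
A(68)/d + s/C(10) = -69/(-2513) + 4116/((2*10/(-43 + 10))) = -69*(-1/2513) + 4116/((2*10/(-33))) = 69/2513 + 4116/((2*10*(-1/33))) = 69/2513 + 4116/(-20/33) = 69/2513 + 4116*(-33/20) = 69/2513 - 33957/5 = -85333596/12565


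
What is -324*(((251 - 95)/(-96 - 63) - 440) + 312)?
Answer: 2214864/53 ≈ 41790.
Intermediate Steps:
-324*(((251 - 95)/(-96 - 63) - 440) + 312) = -324*((156/(-159) - 440) + 312) = -324*((156*(-1/159) - 440) + 312) = -324*((-52/53 - 440) + 312) = -324*(-23372/53 + 312) = -324*(-6836/53) = 2214864/53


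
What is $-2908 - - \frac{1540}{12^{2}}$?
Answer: $- \frac{104303}{36} \approx -2897.3$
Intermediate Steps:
$-2908 - - \frac{1540}{12^{2}} = -2908 - - \frac{1540}{144} = -2908 - \left(-1540\right) \frac{1}{144} = -2908 - - \frac{385}{36} = -2908 + \frac{385}{36} = - \frac{104303}{36}$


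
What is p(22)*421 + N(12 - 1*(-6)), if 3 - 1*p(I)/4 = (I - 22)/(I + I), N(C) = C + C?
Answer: 5088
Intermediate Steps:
N(C) = 2*C
p(I) = 12 - 2*(-22 + I)/I (p(I) = 12 - 4*(I - 22)/(I + I) = 12 - 4*(-22 + I)/(2*I) = 12 - 4*(-22 + I)*1/(2*I) = 12 - 2*(-22 + I)/I)
p(22)*421 + N(12 - 1*(-6)) = (10 + 44/22)*421 + 2*(12 - 1*(-6)) = (10 + 44*(1/22))*421 + 2*(12 + 6) = (10 + 2)*421 + 2*18 = 12*421 + 36 = 5052 + 36 = 5088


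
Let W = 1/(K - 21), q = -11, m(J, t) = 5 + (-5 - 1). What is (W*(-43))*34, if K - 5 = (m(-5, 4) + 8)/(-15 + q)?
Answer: 38012/423 ≈ 89.863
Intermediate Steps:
m(J, t) = -1 (m(J, t) = 5 - 6 = -1)
K = 123/26 (K = 5 + (-1 + 8)/(-15 - 11) = 5 + 7/(-26) = 5 + 7*(-1/26) = 5 - 7/26 = 123/26 ≈ 4.7308)
W = -26/423 (W = 1/(123/26 - 21) = 1/(-423/26) = -26/423 ≈ -0.061466)
(W*(-43))*34 = -26/423*(-43)*34 = (1118/423)*34 = 38012/423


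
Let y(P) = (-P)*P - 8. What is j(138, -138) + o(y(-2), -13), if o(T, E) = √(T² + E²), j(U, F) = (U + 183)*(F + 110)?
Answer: -8988 + √313 ≈ -8970.3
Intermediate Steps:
y(P) = -8 - P² (y(P) = -P² - 8 = -8 - P²)
j(U, F) = (110 + F)*(183 + U) (j(U, F) = (183 + U)*(110 + F) = (110 + F)*(183 + U))
o(T, E) = √(E² + T²)
j(138, -138) + o(y(-2), -13) = (20130 + 110*138 + 183*(-138) - 138*138) + √((-13)² + (-8 - 1*(-2)²)²) = (20130 + 15180 - 25254 - 19044) + √(169 + (-8 - 1*4)²) = -8988 + √(169 + (-8 - 4)²) = -8988 + √(169 + (-12)²) = -8988 + √(169 + 144) = -8988 + √313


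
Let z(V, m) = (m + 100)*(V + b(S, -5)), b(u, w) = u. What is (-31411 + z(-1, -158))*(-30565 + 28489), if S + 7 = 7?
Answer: 65088828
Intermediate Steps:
S = 0 (S = -7 + 7 = 0)
z(V, m) = V*(100 + m) (z(V, m) = (m + 100)*(V + 0) = (100 + m)*V = V*(100 + m))
(-31411 + z(-1, -158))*(-30565 + 28489) = (-31411 - (100 - 158))*(-30565 + 28489) = (-31411 - 1*(-58))*(-2076) = (-31411 + 58)*(-2076) = -31353*(-2076) = 65088828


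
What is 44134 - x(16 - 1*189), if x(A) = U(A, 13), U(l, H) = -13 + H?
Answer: 44134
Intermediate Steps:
x(A) = 0 (x(A) = -13 + 13 = 0)
44134 - x(16 - 1*189) = 44134 - 1*0 = 44134 + 0 = 44134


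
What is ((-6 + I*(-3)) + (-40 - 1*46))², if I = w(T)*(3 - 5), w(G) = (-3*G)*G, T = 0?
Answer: 8464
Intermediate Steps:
w(G) = -3*G²
I = 0 (I = (-3*0²)*(3 - 5) = -3*0*(-2) = 0*(-2) = 0)
((-6 + I*(-3)) + (-40 - 1*46))² = ((-6 + 0*(-3)) + (-40 - 1*46))² = ((-6 + 0) + (-40 - 46))² = (-6 - 86)² = (-92)² = 8464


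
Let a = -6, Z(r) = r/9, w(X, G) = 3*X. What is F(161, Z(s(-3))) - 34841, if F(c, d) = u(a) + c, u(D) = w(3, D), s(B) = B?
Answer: -34671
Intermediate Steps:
Z(r) = r/9 (Z(r) = r*(⅑) = r/9)
u(D) = 9 (u(D) = 3*3 = 9)
F(c, d) = 9 + c
F(161, Z(s(-3))) - 34841 = (9 + 161) - 34841 = 170 - 34841 = -34671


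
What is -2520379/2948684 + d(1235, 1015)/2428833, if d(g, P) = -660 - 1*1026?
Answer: -2042183722977/2387287001924 ≈ -0.85544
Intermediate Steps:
d(g, P) = -1686 (d(g, P) = -660 - 1026 = -1686)
-2520379/2948684 + d(1235, 1015)/2428833 = -2520379/2948684 - 1686/2428833 = -2520379*1/2948684 - 1686*1/2428833 = -2520379/2948684 - 562/809611 = -2042183722977/2387287001924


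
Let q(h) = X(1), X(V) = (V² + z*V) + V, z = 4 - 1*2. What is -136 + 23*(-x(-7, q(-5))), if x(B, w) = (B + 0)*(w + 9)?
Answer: 1957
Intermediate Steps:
z = 2 (z = 4 - 2 = 2)
X(V) = V² + 3*V (X(V) = (V² + 2*V) + V = V² + 3*V)
q(h) = 4 (q(h) = 1*(3 + 1) = 1*4 = 4)
x(B, w) = B*(9 + w)
-136 + 23*(-x(-7, q(-5))) = -136 + 23*(-(-7)*(9 + 4)) = -136 + 23*(-(-7)*13) = -136 + 23*(-1*(-91)) = -136 + 23*91 = -136 + 2093 = 1957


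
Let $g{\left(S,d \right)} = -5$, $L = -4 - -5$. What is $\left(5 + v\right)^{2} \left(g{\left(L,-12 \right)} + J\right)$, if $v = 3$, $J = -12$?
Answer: $-1088$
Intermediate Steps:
$L = 1$ ($L = -4 + 5 = 1$)
$\left(5 + v\right)^{2} \left(g{\left(L,-12 \right)} + J\right) = \left(5 + 3\right)^{2} \left(-5 - 12\right) = 8^{2} \left(-17\right) = 64 \left(-17\right) = -1088$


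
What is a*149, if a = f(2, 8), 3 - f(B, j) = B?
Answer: 149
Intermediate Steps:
f(B, j) = 3 - B
a = 1 (a = 3 - 1*2 = 3 - 2 = 1)
a*149 = 1*149 = 149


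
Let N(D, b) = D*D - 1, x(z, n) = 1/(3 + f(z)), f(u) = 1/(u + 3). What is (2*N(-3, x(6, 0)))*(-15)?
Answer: -240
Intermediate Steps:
f(u) = 1/(3 + u)
x(z, n) = 1/(3 + 1/(3 + z))
N(D, b) = -1 + D² (N(D, b) = D² - 1 = -1 + D²)
(2*N(-3, x(6, 0)))*(-15) = (2*(-1 + (-3)²))*(-15) = (2*(-1 + 9))*(-15) = (2*8)*(-15) = 16*(-15) = -240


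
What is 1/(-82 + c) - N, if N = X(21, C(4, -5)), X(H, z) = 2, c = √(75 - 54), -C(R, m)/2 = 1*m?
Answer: -13488/6703 - √21/6703 ≈ -2.0129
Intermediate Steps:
C(R, m) = -2*m
c = √21 ≈ 4.5826
N = 2
1/(-82 + c) - N = 1/(-82 + √21) - 1*2 = 1/(-82 + √21) - 2 = -2 + 1/(-82 + √21)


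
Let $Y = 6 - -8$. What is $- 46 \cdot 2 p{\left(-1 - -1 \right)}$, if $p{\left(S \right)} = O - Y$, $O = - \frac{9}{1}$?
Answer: $2116$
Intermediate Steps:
$Y = 14$ ($Y = 6 + 8 = 14$)
$O = -9$ ($O = \left(-9\right) 1 = -9$)
$p{\left(S \right)} = -23$ ($p{\left(S \right)} = -9 - 14 = -23$)
$- 46 \cdot 2 p{\left(-1 - -1 \right)} = - 46 \cdot 2 \left(-23\right) = \left(-46\right) \left(-46\right) = 2116$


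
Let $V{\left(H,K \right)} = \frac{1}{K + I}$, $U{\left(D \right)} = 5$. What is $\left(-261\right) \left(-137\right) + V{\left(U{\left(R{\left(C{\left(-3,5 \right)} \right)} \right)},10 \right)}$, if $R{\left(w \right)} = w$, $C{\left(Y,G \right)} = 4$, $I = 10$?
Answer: $\frac{715141}{20} \approx 35757.0$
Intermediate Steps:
$V{\left(H,K \right)} = \frac{1}{10 + K}$ ($V{\left(H,K \right)} = \frac{1}{K + 10} = \frac{1}{10 + K}$)
$\left(-261\right) \left(-137\right) + V{\left(U{\left(R{\left(C{\left(-3,5 \right)} \right)} \right)},10 \right)} = \left(-261\right) \left(-137\right) + \frac{1}{10 + 10} = 35757 + \frac{1}{20} = \frac{715141}{20}$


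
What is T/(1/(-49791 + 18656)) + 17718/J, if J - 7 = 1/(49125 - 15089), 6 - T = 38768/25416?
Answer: -103538500348384/756929781 ≈ -1.3679e+5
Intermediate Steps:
T = 14216/3177 (T = 6 - 38768/25416 = 6 - 1*4846/3177 = 6 - 4846/3177 = 14216/3177 ≈ 4.4747)
J = 238253/34036 (J = 7 + 1/(49125 - 15089) = 7 + 1/34036 = 238253/34036 ≈ 7.0000)
T/(1/(-49791 + 18656)) + 17718/J = 14216/(3177*(1/(-49791 + 18656))) + 17718/(238253/34036) = 14216/(3177*(1/(-31135))) + 17718*(34036/238253) = 14216/(3177*(-1/31135)) + 603049848/238253 = (14216/3177)*(-31135) + 603049848/238253 = -442615160/3177 + 603049848/238253 = -103538500348384/756929781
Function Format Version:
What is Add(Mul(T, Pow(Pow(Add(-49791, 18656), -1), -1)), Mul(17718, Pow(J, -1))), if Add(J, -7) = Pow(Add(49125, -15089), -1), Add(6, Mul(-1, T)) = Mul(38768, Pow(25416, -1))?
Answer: Rational(-103538500348384, 756929781) ≈ -1.3679e+5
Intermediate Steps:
T = Rational(14216, 3177) (T = Add(6, Mul(-1, Mul(38768, Pow(25416, -1)))) = Add(6, Mul(-1, Mul(38768, Rational(1, 25416)))) = Add(6, Mul(-1, Rational(4846, 3177))) = Add(6, Rational(-4846, 3177)) = Rational(14216, 3177) ≈ 4.4747)
J = Rational(238253, 34036) (J = Add(7, Pow(Add(49125, -15089), -1)) = Add(7, Pow(34036, -1)) = Add(7, Rational(1, 34036)) = Rational(238253, 34036) ≈ 7.0000)
Add(Mul(T, Pow(Pow(Add(-49791, 18656), -1), -1)), Mul(17718, Pow(J, -1))) = Add(Mul(Rational(14216, 3177), Pow(Pow(Add(-49791, 18656), -1), -1)), Mul(17718, Pow(Rational(238253, 34036), -1))) = Add(Mul(Rational(14216, 3177), Pow(Pow(-31135, -1), -1)), Mul(17718, Rational(34036, 238253))) = Add(Mul(Rational(14216, 3177), Pow(Rational(-1, 31135), -1)), Rational(603049848, 238253)) = Add(Mul(Rational(14216, 3177), -31135), Rational(603049848, 238253)) = Add(Rational(-442615160, 3177), Rational(603049848, 238253)) = Rational(-103538500348384, 756929781)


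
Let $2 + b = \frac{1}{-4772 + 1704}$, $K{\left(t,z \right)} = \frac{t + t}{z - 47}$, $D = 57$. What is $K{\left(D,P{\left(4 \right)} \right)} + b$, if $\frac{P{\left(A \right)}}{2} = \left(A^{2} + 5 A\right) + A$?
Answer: $\frac{49077}{33748} \approx 1.4542$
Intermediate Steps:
$P{\left(A \right)} = 2 A^{2} + 12 A$ ($P{\left(A \right)} = 2 \left(\left(A^{2} + 5 A\right) + A\right) = 2 \left(A^{2} + 6 A\right) = 2 A^{2} + 12 A$)
$K{\left(t,z \right)} = \frac{2 t}{-47 + z}$
$b = - \frac{6137}{3068}$ ($b = -2 + \frac{1}{-4772 + 1704} = -2 + \frac{1}{-3068} = -2 - \frac{1}{3068} = - \frac{6137}{3068} \approx -2.0003$)
$K{\left(D,P{\left(4 \right)} \right)} + b = 2 \cdot 57 \frac{1}{-47 + 2 \cdot 4 \left(6 + 4\right)} - \frac{6137}{3068} = 2 \cdot 57 \frac{1}{-47 + 2 \cdot 4 \cdot 10} - \frac{6137}{3068} = 2 \cdot 57 \frac{1}{-47 + 80} - \frac{6137}{3068} = 2 \cdot 57 \cdot \frac{1}{33} - \frac{6137}{3068} = \frac{38}{11} - \frac{6137}{3068} = \frac{49077}{33748}$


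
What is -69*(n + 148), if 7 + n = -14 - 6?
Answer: -8349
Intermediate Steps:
n = -27 (n = -7 + (-14 - 6) = -7 - 20 = -27)
-69*(n + 148) = -69*(-27 + 148) = -69*121 = -8349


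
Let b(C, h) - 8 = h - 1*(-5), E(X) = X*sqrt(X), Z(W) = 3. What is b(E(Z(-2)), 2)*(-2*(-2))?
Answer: 60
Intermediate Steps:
E(X) = X**(3/2)
b(C, h) = 13 + h (b(C, h) = 8 + (h - 1*(-5)) = 8 + (h + 5) = 8 + (5 + h) = 13 + h)
b(E(Z(-2)), 2)*(-2*(-2)) = (13 + 2)*(-2*(-2)) = 15*4 = 60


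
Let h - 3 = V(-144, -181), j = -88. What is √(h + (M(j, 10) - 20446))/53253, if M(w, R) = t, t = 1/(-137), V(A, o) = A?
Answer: 2*I*√1192585/810629 ≈ 0.0026943*I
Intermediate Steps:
h = -141 (h = 3 - 144 = -141)
t = -1/137 ≈ -0.0072993
M(w, R) = -1/137
√(h + (M(j, 10) - 20446))/53253 = √(-141 + (-1/137 - 20446))/53253 = √(-141 - 2801103/137)*(1/53253) = √(-2820420/137)*(1/53253) = (18*I*√1192585/137)*(1/53253) = 2*I*√1192585/810629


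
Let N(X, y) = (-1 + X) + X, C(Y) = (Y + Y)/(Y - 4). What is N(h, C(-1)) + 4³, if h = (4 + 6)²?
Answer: 263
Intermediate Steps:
h = 100 (h = 10² = 100)
C(Y) = 2*Y/(-4 + Y) (C(Y) = (2*Y)/(-4 + Y) = 2*Y/(-4 + Y))
N(X, y) = -1 + 2*X
N(h, C(-1)) + 4³ = (-1 + 2*100) + 4³ = (-1 + 200) + 64 = 199 + 64 = 263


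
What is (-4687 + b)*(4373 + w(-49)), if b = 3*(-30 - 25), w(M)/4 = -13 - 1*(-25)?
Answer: -21450692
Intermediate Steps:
w(M) = 48 (w(M) = 4*(-13 - 1*(-25)) = 4*(-13 + 25) = 4*12 = 48)
b = -165 (b = 3*(-55) = -165)
(-4687 + b)*(4373 + w(-49)) = (-4687 - 165)*(4373 + 48) = -4852*4421 = -21450692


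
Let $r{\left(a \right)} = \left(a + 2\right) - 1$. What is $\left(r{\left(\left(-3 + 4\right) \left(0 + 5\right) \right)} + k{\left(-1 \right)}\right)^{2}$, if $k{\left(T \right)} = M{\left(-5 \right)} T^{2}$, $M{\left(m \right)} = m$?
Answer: $1$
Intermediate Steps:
$r{\left(a \right)} = 1 + a$ ($r{\left(a \right)} = \left(2 + a\right) - 1 = 1 + a$)
$k{\left(T \right)} = - 5 T^{2}$
$\left(r{\left(\left(-3 + 4\right) \left(0 + 5\right) \right)} + k{\left(-1 \right)}\right)^{2} = \left(\left(1 + \left(-3 + 4\right) \left(0 + 5\right)\right) - 5 \left(-1\right)^{2}\right)^{2} = \left(\left(1 + 1 \cdot 5\right) - 5\right)^{2} = \left(\left(1 + 5\right) - 5\right)^{2} = \left(6 - 5\right)^{2} = 1^{2} = 1$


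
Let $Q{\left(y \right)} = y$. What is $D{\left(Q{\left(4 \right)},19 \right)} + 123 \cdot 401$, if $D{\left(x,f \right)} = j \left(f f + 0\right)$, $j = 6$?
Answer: $51489$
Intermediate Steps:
$D{\left(x,f \right)} = 6 f^{2}$ ($D{\left(x,f \right)} = 6 \left(f f + 0\right) = 6 \left(f^{2} + 0\right) = 6 f^{2}$)
$D{\left(Q{\left(4 \right)},19 \right)} + 123 \cdot 401 = 6 \cdot 19^{2} + 123 \cdot 401 = 6 \cdot 361 + 49323 = 2166 + 49323 = 51489$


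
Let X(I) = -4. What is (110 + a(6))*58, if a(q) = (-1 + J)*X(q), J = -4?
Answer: 7540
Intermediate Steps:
a(q) = 20 (a(q) = (-1 - 4)*(-4) = -5*(-4) = 20)
(110 + a(6))*58 = (110 + 20)*58 = 130*58 = 7540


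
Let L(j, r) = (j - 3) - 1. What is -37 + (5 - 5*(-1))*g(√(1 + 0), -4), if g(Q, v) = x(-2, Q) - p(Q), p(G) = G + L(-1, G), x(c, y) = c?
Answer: -17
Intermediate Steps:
L(j, r) = -4 + j (L(j, r) = (-3 + j) - 1 = -4 + j)
p(G) = -5 + G (p(G) = G + (-4 - 1) = G - 5 = -5 + G)
g(Q, v) = 3 - Q (g(Q, v) = -2 - (-5 + Q) = -2 + (5 - Q) = 3 - Q)
-37 + (5 - 5*(-1))*g(√(1 + 0), -4) = -37 + (5 - 5*(-1))*(3 - √(1 + 0)) = -37 + (5 + 5)*(3 - √1) = -37 + 10*(3 - 1*1) = -37 + 10*(3 - 1) = -37 + 10*2 = -37 + 20 = -17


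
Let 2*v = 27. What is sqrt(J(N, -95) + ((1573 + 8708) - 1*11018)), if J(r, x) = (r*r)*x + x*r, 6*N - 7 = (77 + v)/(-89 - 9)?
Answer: I*sqrt(143007503)/392 ≈ 30.507*I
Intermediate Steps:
v = 27/2 (v = (1/2)*27 = 27/2 ≈ 13.500)
N = 397/392 (N = 7/6 + ((77 + 27/2)/(-89 - 9))/6 = 7/6 + ((181/2)/(-98))/6 = 7/6 + ((181/2)*(-1/98))/6 = 7/6 + (1/6)*(-181/196) = 7/6 - 181/1176 = 397/392 ≈ 1.0128)
J(r, x) = r*x + x*r**2 (J(r, x) = r**2*x + r*x = x*r**2 + r*x = r*x + x*r**2)
sqrt(J(N, -95) + ((1573 + 8708) - 1*11018)) = sqrt((397/392)*(-95)*(1 + 397/392) + ((1573 + 8708) - 1*11018)) = sqrt((397/392)*(-95)*(789/392) + (10281 - 11018)) = sqrt(-29757135/153664 - 737) = sqrt(-143007503/153664) = I*sqrt(143007503)/392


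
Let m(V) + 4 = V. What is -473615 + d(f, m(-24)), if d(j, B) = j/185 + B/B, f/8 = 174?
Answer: -87617198/185 ≈ -4.7361e+5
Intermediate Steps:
m(V) = -4 + V
f = 1392 (f = 8*174 = 1392)
d(j, B) = 1 + j/185 (d(j, B) = j*(1/185) + 1 = j/185 + 1 = 1 + j/185)
-473615 + d(f, m(-24)) = -473615 + (1 + (1/185)*1392) = -473615 + (1 + 1392/185) = -473615 + 1577/185 = -87617198/185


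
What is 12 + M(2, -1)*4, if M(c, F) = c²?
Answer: 28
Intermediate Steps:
12 + M(2, -1)*4 = 12 + 2²*4 = 12 + 4*4 = 12 + 16 = 28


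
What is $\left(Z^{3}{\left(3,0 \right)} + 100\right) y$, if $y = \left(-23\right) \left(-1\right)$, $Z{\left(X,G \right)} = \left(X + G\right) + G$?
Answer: $2921$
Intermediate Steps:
$Z{\left(X,G \right)} = X + 2 G$ ($Z{\left(X,G \right)} = \left(G + X\right) + G = X + 2 G$)
$y = 23$
$\left(Z^{3}{\left(3,0 \right)} + 100\right) y = \left(\left(3 + 2 \cdot 0\right)^{3} + 100\right) 23 = \left(\left(3 + 0\right)^{3} + 100\right) 23 = \left(3^{3} + 100\right) 23 = \left(27 + 100\right) 23 = 127 \cdot 23 = 2921$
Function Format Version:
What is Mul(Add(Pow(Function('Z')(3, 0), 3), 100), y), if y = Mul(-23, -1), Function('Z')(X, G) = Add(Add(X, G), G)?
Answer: 2921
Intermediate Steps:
Function('Z')(X, G) = Add(X, Mul(2, G)) (Function('Z')(X, G) = Add(Add(G, X), G) = Add(X, Mul(2, G)))
y = 23
Mul(Add(Pow(Function('Z')(3, 0), 3), 100), y) = Mul(Add(Pow(Add(3, Mul(2, 0)), 3), 100), 23) = Mul(Add(Pow(Add(3, 0), 3), 100), 23) = Mul(Add(Pow(3, 3), 100), 23) = Mul(Add(27, 100), 23) = Mul(127, 23) = 2921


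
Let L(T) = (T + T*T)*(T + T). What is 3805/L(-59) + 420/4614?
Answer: 25339675/310519124 ≈ 0.081604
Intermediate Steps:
L(T) = 2*T*(T + T**2) (L(T) = (T + T**2)*(2*T) = 2*T*(T + T**2))
3805/L(-59) + 420/4614 = 3805/((2*(-59)**2*(1 - 59))) + 420/4614 = 3805/((2*3481*(-58))) + 420*(1/4614) = 3805/(-403796) + 70/769 = 3805*(-1/403796) + 70/769 = -3805/403796 + 70/769 = 25339675/310519124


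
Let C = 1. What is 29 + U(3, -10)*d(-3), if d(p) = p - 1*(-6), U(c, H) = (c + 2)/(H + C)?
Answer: 82/3 ≈ 27.333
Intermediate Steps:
U(c, H) = (2 + c)/(1 + H) (U(c, H) = (c + 2)/(H + 1) = (2 + c)/(1 + H))
d(p) = 6 + p (d(p) = p + 6 = 6 + p)
29 + U(3, -10)*d(-3) = 29 + ((2 + 3)/(1 - 10))*(6 - 3) = 29 + (5/(-9))*3 = 29 - ⅑*5*3 = 29 - 5/9*3 = 29 - 5/3 = 82/3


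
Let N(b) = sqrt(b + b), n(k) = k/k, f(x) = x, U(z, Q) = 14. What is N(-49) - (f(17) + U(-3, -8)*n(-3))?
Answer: -31 + 7*I*sqrt(2) ≈ -31.0 + 9.8995*I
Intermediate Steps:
n(k) = 1
N(b) = sqrt(2)*sqrt(b) (N(b) = sqrt(2*b) = sqrt(2)*sqrt(b))
N(-49) - (f(17) + U(-3, -8)*n(-3)) = sqrt(2)*sqrt(-49) - (17 + 14*1) = sqrt(2)*(7*I) - (17 + 14) = 7*I*sqrt(2) - 1*31 = 7*I*sqrt(2) - 31 = -31 + 7*I*sqrt(2)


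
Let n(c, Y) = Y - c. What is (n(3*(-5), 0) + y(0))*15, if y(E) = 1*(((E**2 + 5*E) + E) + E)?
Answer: 225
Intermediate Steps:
y(E) = E**2 + 7*E (y(E) = 1*((E**2 + 6*E) + E) = 1*(E**2 + 7*E) = E**2 + 7*E)
(n(3*(-5), 0) + y(0))*15 = ((0 - 3*(-5)) + 0*(7 + 0))*15 = ((0 - 1*(-15)) + 0*7)*15 = ((0 + 15) + 0)*15 = (15 + 0)*15 = 15*15 = 225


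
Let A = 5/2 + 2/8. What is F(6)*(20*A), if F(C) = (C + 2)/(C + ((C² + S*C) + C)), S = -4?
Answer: 55/3 ≈ 18.333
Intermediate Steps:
F(C) = (2 + C)/(C² - 2*C) (F(C) = (C + 2)/(C + ((C² - 4*C) + C)) = (2 + C)/(C + (C² - 3*C)) = (2 + C)/(C² - 2*C))
A = 11/4 (A = 5*(½) + 2*(⅛) = 5/2 + ¼ = 11/4 ≈ 2.7500)
F(6)*(20*A) = ((2 + 6)/(6*(-2 + 6)))*(20*(11/4)) = ((⅙)*8/4)*55 = ((⅙)*(¼)*8)*55 = (⅓)*55 = 55/3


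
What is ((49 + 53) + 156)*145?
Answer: 37410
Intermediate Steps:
((49 + 53) + 156)*145 = (102 + 156)*145 = 258*145 = 37410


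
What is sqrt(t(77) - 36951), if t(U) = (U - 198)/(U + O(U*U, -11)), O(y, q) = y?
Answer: I*sqrt(11015690322)/546 ≈ 192.23*I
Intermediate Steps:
t(U) = (-198 + U)/(U + U**2) (t(U) = (U - 198)/(U + U*U) = (-198 + U)/(U + U**2))
sqrt(t(77) - 36951) = sqrt((-198 + 77)/(77*(1 + 77)) - 36951) = sqrt((1/77)*(-121)/78 - 36951) = sqrt((1/77)*(1/78)*(-121) - 36951) = sqrt(-11/546 - 36951) = sqrt(-20175257/546) = I*sqrt(11015690322)/546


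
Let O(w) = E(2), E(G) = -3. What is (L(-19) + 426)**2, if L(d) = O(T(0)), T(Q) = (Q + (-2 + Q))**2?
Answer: 178929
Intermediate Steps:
T(Q) = (-2 + 2*Q)**2
O(w) = -3
L(d) = -3
(L(-19) + 426)**2 = (-3 + 426)**2 = 423**2 = 178929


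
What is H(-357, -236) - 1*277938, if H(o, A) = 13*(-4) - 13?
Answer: -278003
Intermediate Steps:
H(o, A) = -65 (H(o, A) = -52 - 13 = -65)
H(-357, -236) - 1*277938 = -65 - 1*277938 = -65 - 277938 = -278003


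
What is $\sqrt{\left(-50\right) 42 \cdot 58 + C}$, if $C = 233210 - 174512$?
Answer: $i \sqrt{63102} \approx 251.2 i$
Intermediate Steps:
$C = 58698$ ($C = 233210 - 174512 = 58698$)
$\sqrt{\left(-50\right) 42 \cdot 58 + C} = \sqrt{\left(-50\right) 42 \cdot 58 + 58698} = \sqrt{\left(-2100\right) 58 + 58698} = \sqrt{-121800 + 58698} = \sqrt{-63102} = i \sqrt{63102}$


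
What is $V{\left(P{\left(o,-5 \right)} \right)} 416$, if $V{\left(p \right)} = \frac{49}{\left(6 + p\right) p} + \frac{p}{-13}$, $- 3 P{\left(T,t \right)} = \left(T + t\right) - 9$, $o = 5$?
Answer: $\frac{17792}{27} \approx 658.96$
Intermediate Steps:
$P{\left(T,t \right)} = 3 - \frac{T}{3} - \frac{t}{3}$ ($P{\left(T,t \right)} = - \frac{\left(T + t\right) - 9}{3} = - \frac{-9 + T + t}{3} = 3 - \frac{T}{3} - \frac{t}{3}$)
$V{\left(p \right)} = - \frac{p}{13} + \frac{49}{p \left(6 + p\right)}$ ($V{\left(p \right)} = \frac{49}{p \left(6 + p\right)} + p \left(- \frac{1}{13}\right) = 49 \frac{1}{p \left(6 + p\right)} - \frac{p}{13} = \frac{49}{p \left(6 + p\right)} - \frac{p}{13} = - \frac{p}{13} + \frac{49}{p \left(6 + p\right)}$)
$V{\left(P{\left(o,-5 \right)} \right)} 416 = \frac{637 - \left(3 - \frac{5}{3} - - \frac{5}{3}\right)^{3} - 6 \left(3 - \frac{5}{3} - - \frac{5}{3}\right)^{2}}{13 \left(3 - \frac{5}{3} - - \frac{5}{3}\right) \left(6 - -3\right)} 416 = \frac{637 - \left(3 - \frac{5}{3} + \frac{5}{3}\right)^{3} - 6 \left(3 - \frac{5}{3} + \frac{5}{3}\right)^{2}}{13 \left(3 - \frac{5}{3} + \frac{5}{3}\right) \left(6 + \left(3 - \frac{5}{3} + \frac{5}{3}\right)\right)} 416 = \frac{637 - 3^{3} - 6 \cdot 3^{2}}{13 \cdot 3 \left(6 + 3\right)} 416 = \frac{1}{13} \cdot \frac{1}{3} \cdot \frac{1}{9} \left(637 - 27 - 54\right) 416 = \frac{1}{13} \cdot \frac{1}{3} \cdot \frac{1}{9} \cdot 556 \cdot 416 = \frac{556}{351} \cdot 416 = \frac{17792}{27}$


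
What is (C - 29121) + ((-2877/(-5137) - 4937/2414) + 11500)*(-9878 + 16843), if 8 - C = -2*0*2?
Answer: 992777218435051/12400718 ≈ 8.0058e+7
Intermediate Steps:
C = 8 (C = 8 - (-2*0)*2 = 8 - 0*2 = 8 - 1*0 = 8 + 0 = 8)
(C - 29121) + ((-2877/(-5137) - 4937/2414) + 11500)*(-9878 + 16843) = (8 - 29121) + ((-2877/(-5137) - 4937/2414) + 11500)*(-9878 + 16843) = -29113 + ((-2877*(-1/5137) - 4937*1/2414) + 11500)*6965 = -29113 + ((2877/5137 - 4937/2414) + 11500)*6965 = -29113 + (-18416291/12400718 + 11500)*6965 = -29113 + (142589840709/12400718)*6965 = -29113 + 993138240538185/12400718 = 992777218435051/12400718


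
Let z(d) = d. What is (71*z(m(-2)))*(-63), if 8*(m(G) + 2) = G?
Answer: 40257/4 ≈ 10064.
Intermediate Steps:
m(G) = -2 + G/8
(71*z(m(-2)))*(-63) = (71*(-2 + (1/8)*(-2)))*(-63) = (71*(-2 - 1/4))*(-63) = (71*(-9/4))*(-63) = -639/4*(-63) = 40257/4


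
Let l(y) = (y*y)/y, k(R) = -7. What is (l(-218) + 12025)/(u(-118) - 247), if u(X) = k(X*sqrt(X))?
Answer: -11807/254 ≈ -46.484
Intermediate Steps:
u(X) = -7
l(y) = y (l(y) = y**2/y = y)
(l(-218) + 12025)/(u(-118) - 247) = (-218 + 12025)/(-7 - 247) = 11807/(-254) = 11807*(-1/254) = -11807/254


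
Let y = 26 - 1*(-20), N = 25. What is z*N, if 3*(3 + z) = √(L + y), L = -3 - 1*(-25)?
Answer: -75 + 50*√17/3 ≈ -6.2816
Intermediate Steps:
L = 22 (L = -3 + 25 = 22)
y = 46 (y = 26 + 20 = 46)
z = -3 + 2*√17/3 (z = -3 + √(22 + 46)/3 = -3 + √68/3 = -3 + (2*√17)/3 = -3 + 2*√17/3 ≈ -0.25126)
z*N = (-3 + 2*√17/3)*25 = -75 + 50*√17/3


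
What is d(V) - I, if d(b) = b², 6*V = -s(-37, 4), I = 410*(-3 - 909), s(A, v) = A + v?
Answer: 1495801/4 ≈ 3.7395e+5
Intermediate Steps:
I = -373920 (I = 410*(-912) = -373920)
V = 11/2 (V = (-(-37 + 4))/6 = (-1*(-33))/6 = (⅙)*33 = 11/2 ≈ 5.5000)
d(V) - I = (11/2)² - 1*(-373920) = 121/4 + 373920 = 1495801/4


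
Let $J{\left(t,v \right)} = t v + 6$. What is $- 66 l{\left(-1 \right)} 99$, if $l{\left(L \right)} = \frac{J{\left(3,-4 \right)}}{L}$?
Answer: $-39204$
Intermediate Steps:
$J{\left(t,v \right)} = 6 + t v$
$l{\left(L \right)} = - \frac{6}{L}$ ($l{\left(L \right)} = \frac{6 + 3 \left(-4\right)}{L} = \frac{6 - 12}{L} = - \frac{6}{L}$)
$- 66 l{\left(-1 \right)} 99 = - 66 \left(- \frac{6}{-1}\right) 99 = - 66 \left(\left(-6\right) \left(-1\right)\right) 99 = \left(-66\right) 6 \cdot 99 = \left(-396\right) 99 = -39204$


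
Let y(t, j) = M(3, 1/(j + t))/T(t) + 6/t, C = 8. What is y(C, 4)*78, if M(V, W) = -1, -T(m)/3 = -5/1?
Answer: 533/10 ≈ 53.300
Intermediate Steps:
T(m) = 15 (T(m) = -(-15)/1 = -(-15) = -3*(-5) = 15)
y(t, j) = -1/15 + 6/t
y(C, 4)*78 = ((1/15)*(90 - 1*8)/8)*78 = ((1/15)*(⅛)*(90 - 8))*78 = ((1/15)*(⅛)*82)*78 = (41/60)*78 = 533/10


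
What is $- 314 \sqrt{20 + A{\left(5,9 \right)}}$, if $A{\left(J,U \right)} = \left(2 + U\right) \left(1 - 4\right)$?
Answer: $- 314 i \sqrt{13} \approx - 1132.1 i$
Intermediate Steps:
$A{\left(J,U \right)} = -6 - 3 U$ ($A{\left(J,U \right)} = \left(2 + U\right) \left(-3\right) = -6 - 3 U$)
$- 314 \sqrt{20 + A{\left(5,9 \right)}} = - 314 \sqrt{20 - 33} = - 314 \sqrt{-13} = - 314 i \sqrt{13}$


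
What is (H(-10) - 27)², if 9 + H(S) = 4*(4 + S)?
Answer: 3600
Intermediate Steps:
H(S) = 7 + 4*S (H(S) = -9 + 4*(4 + S) = -9 + (16 + 4*S) = 7 + 4*S)
(H(-10) - 27)² = ((7 + 4*(-10)) - 27)² = ((7 - 40) - 27)² = (-33 - 27)² = (-60)² = 3600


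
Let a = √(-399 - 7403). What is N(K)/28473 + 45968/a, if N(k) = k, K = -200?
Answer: -200/28473 - 22984*I*√7802/3901 ≈ -0.0070242 - 520.42*I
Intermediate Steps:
a = I*√7802 (a = √(-7802) = I*√7802 ≈ 88.329*I)
N(K)/28473 + 45968/a = -200/28473 + 45968/((I*√7802)) = -200*1/28473 + 45968*(-I*√7802/7802) = -200/28473 - 22984*I*√7802/3901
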